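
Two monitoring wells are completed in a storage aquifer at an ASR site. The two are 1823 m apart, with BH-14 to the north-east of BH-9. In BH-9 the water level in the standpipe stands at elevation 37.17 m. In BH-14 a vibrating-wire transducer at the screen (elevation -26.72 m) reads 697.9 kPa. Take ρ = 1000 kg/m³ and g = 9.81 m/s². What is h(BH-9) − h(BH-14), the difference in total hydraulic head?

Δh ≈ -7.25 m

Total head at BH-9: h = 37.17 m (water level in the piezometer is the total head).
Pressure head at BH-14: ψ = P/(ρg) = 697.9×1000 / (1000 × 9.81) = 71.14 m.
Total head at BH-14: h = z + ψ = -26.72 + 71.14 = 44.42 m.
Head difference: h(BH-9) − h(BH-14) = 37.17 − 44.42 = -7.25 m.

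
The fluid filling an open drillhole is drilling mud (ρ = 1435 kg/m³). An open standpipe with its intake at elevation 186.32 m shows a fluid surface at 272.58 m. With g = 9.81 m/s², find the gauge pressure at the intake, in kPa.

Pressure head ψ = h − z = 272.58 − 186.32 = 86.26 m.
P = ρgψ = 1435 × 9.81 × 86.26 = 1214312 Pa ≈ 1210 kPa.

P ≈ 1210 kPa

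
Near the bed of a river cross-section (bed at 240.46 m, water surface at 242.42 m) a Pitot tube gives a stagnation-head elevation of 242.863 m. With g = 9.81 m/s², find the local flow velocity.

v ≈ 2.95 m/s

Near the bed, under hydrostatic conditions, the piezometric head (z + ψ) equals the free-surface elevation, 242.42 m.
Velocity head = total − piezometric = 242.863 − 242.42 = 0.443 m.
v = √(2g·h_v) = √(2 × 9.81 × 0.443) = 2.95 m/s.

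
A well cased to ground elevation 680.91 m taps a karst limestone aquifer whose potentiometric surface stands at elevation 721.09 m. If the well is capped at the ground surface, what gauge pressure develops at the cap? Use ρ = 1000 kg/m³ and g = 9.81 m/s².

Head above the cap: Δh = 721.09 − 680.91 = 40.18 m.
P = ρgΔh = 1000 × 9.81 × 40.18 = 394166 Pa ≈ 394 kPa.

P ≈ 394 kPa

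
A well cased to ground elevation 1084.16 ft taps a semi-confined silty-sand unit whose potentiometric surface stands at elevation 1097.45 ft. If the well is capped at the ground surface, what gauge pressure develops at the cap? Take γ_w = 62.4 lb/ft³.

Head above the cap: Δh = 1097.45 − 1084.16 = 13.29 ft.
P = γΔh/144 = 62.4 × 13.29 / 144 = 5.76 psi.

P ≈ 5.76 psi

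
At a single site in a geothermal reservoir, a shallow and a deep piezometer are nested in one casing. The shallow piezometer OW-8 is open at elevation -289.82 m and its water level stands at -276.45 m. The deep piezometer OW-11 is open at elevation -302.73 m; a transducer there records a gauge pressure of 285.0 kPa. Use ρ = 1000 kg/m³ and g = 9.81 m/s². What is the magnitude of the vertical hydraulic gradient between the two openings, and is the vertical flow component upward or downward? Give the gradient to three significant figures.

|i_v| ≈ 0.215; vertical flow is upward

Total head at OW-8: h = -276.45 m (water level in the standpipe).
Pressure head at OW-11: ψ = P/(ρg) = 285.0×1000 / (1000 × 9.81) = 29.05 m.
Total head at OW-11: h = z + ψ = -302.73 + 29.05 = -273.68 m.
Δh = h(OW-8) − h(OW-11) = -276.45 − (-273.68) = -2.77 m.
Vertical separation Δz = -289.82 − (-302.73) = 12.91 m.
|i_v| = |Δh| / Δz = 2.77 / 12.91 = 0.215.
Head is higher in the deep piezometer, so vertical flow is upward (discharge condition).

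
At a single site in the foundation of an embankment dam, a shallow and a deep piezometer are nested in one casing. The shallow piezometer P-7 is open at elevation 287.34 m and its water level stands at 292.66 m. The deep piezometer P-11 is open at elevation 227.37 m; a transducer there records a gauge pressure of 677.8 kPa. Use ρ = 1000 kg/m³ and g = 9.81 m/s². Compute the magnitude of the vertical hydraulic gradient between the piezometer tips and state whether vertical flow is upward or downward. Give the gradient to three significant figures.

|i_v| ≈ 0.0634; vertical flow is upward

Total head at P-7: h = 292.66 m (water level in the standpipe).
Pressure head at P-11: ψ = P/(ρg) = 677.8×1000 / (1000 × 9.81) = 69.09 m.
Total head at P-11: h = z + ψ = 227.37 + 69.09 = 296.46 m.
Δh = h(P-7) − h(P-11) = 292.66 − 296.46 = -3.80 m.
Vertical separation Δz = 287.34 − 227.37 = 59.97 m.
|i_v| = |Δh| / Δz = 3.80 / 59.97 = 0.0634.
Head is higher in the deep piezometer, so vertical flow is upward (discharge condition).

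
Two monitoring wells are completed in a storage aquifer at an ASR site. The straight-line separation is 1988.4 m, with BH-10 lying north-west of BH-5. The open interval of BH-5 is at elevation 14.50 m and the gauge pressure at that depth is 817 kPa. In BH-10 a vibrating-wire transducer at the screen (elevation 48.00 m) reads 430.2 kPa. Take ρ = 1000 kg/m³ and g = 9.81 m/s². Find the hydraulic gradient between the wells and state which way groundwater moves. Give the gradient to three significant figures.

Pressure head at BH-5: ψ = P/(ρg) = 817×1000 / (1000 × 9.81) = 83.28 m.
Total head at BH-5: h = z + ψ = 14.50 + 83.28 = 97.78 m.
Pressure head at BH-10: ψ = P/(ρg) = 430.2×1000 / (1000 × 9.81) = 43.85 m.
Total head at BH-10: h = z + ψ = 48.00 + 43.85 = 91.85 m.
Head difference: h(BH-5) − h(BH-10) = 97.78 − 91.85 = 5.93 m.
Hydraulic gradient: i = |Δh| / L = 5.93 / 1988.4 = 0.00298.
Flow is from higher to lower head: from BH-5 toward BH-10, i.e. toward the north-west.

i ≈ 0.00298; groundwater flows toward the north-west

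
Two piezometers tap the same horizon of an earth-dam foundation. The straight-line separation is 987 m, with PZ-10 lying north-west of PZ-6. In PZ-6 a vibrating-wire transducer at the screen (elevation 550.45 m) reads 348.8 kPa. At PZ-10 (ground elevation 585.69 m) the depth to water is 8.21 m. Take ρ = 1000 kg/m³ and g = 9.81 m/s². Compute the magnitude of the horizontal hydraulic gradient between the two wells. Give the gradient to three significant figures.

i ≈ 0.00864

Pressure head at PZ-6: ψ = P/(ρg) = 348.8×1000 / (1000 × 9.81) = 35.56 m.
Total head at PZ-6: h = z + ψ = 550.45 + 35.56 = 586.01 m.
Total head at PZ-10: h = 585.69 − 8.21 = 577.48 m.
Head difference: h(PZ-6) − h(PZ-10) = 586.01 − 577.48 = 8.53 m.
Hydraulic gradient: i = |Δh| / L = 8.53 / 987 = 0.00864.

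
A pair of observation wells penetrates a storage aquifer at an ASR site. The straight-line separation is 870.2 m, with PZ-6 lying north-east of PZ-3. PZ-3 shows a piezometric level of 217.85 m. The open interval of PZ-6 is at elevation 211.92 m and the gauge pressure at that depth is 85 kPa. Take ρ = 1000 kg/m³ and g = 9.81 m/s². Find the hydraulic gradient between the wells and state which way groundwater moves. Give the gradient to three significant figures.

i ≈ 0.00314; groundwater flows toward the south-west

Total head at PZ-3: h = 217.85 m (water level in the piezometer is the total head).
Pressure head at PZ-6: ψ = P/(ρg) = 85×1000 / (1000 × 9.81) = 8.66 m.
Total head at PZ-6: h = z + ψ = 211.92 + 8.66 = 220.58 m.
Head difference: h(PZ-3) − h(PZ-6) = 217.85 − 220.58 = -2.73 m.
Hydraulic gradient: i = |Δh| / L = 2.73 / 870.2 = 0.00314.
Flow is from higher to lower head: from PZ-6 toward PZ-3, i.e. toward the south-west.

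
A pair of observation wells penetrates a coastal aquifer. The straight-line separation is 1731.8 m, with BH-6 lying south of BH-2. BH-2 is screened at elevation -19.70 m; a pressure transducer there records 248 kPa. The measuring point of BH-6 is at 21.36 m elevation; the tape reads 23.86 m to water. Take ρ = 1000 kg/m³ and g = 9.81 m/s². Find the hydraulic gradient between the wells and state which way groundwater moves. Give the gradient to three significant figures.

Pressure head at BH-2: ψ = P/(ρg) = 248×1000 / (1000 × 9.81) = 25.28 m.
Total head at BH-2: h = z + ψ = -19.70 + 25.28 = 5.58 m.
Total head at BH-6: h = 21.36 − 23.86 = -2.50 m.
Head difference: h(BH-2) − h(BH-6) = 5.58 − (-2.50) = 8.08 m.
Hydraulic gradient: i = |Δh| / L = 8.08 / 1731.8 = 0.00467.
Flow is from higher to lower head: from BH-2 toward BH-6, i.e. toward the south.

i ≈ 0.00467; groundwater flows toward the south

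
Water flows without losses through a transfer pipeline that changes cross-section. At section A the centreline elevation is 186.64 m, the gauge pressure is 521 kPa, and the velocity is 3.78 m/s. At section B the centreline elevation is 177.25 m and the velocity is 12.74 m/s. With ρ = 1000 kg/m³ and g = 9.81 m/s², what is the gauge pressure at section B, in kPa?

Pressure head at A: ψ₁ = P₁/(ρg) = 521×1000 / (1000 × 9.81) = 53.11 m.
Velocity heads: v₁²/2g = 3.78²/19.62 = 0.728 m; v₂²/2g = 12.74²/19.62 = 8.273 m.
Total head H = z₁ + ψ₁ + v₁²/2g = 186.64 + 53.11 + 0.728 = 240.48 m.
ψ₂ = H − z₂ − v₂²/2g = 240.48 − 177.25 − 8.273 = 54.96 m.
P₂ = ρgψ₂ = 1000 × 9.81 × 54.96 ≈ 539 kPa.

P₂ ≈ 539 kPa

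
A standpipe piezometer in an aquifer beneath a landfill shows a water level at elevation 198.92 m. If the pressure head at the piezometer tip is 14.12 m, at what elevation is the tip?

z ≈ 184.80 m

z = h − ψ = 198.92 − 14.12 = 184.80 m.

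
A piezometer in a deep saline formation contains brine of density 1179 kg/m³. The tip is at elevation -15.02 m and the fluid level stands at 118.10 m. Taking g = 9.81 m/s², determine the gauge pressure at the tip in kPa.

P ≈ 1540 kPa

Pressure head ψ = h − z = 118.10 − (-15.02) = 133.12 m.
P = ρgψ = 1179 × 9.81 × 133.12 = 1539665 Pa ≈ 1540 kPa.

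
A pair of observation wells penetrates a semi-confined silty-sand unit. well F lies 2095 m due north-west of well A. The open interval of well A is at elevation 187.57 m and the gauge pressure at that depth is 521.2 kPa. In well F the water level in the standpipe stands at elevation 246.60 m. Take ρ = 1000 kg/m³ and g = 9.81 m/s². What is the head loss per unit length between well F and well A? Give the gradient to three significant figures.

Pressure head at well A: ψ = P/(ρg) = 521.2×1000 / (1000 × 9.81) = 53.13 m.
Total head at well A: h = z + ψ = 187.57 + 53.13 = 240.70 m.
Total head at well F: h = 246.60 m (water level in the piezometer is the total head).
Head difference: h(well A) − h(well F) = 240.70 − 246.60 = -5.90 m.
Hydraulic gradient: i = |Δh| / L = 5.90 / 2095 = 0.00282.

i ≈ 0.00282 m/m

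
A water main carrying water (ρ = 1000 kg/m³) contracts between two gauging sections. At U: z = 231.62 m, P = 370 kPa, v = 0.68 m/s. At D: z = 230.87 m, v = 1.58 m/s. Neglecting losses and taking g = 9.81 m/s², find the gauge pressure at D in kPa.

Pressure head at U: ψ₁ = P₁/(ρg) = 370×1000 / (1000 × 9.81) = 37.72 m.
Velocity heads: v₁²/2g = 0.68²/19.62 = 0.024 m; v₂²/2g = 1.58²/19.62 = 0.127 m.
Total head H = z₁ + ψ₁ + v₁²/2g = 231.62 + 37.72 + 0.024 = 269.36 m.
ψ₂ = H − z₂ − v₂²/2g = 269.36 − 230.87 − 0.127 = 38.36 m.
P₂ = ρgψ₂ = 1000 × 9.81 × 38.36 ≈ 376 kPa.

P₂ ≈ 376 kPa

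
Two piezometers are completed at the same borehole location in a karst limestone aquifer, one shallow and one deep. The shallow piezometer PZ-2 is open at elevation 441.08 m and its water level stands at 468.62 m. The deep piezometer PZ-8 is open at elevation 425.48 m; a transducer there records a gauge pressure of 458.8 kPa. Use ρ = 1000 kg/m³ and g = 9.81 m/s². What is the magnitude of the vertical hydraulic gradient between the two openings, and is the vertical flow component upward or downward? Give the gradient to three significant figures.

Total head at PZ-2: h = 468.62 m (water level in the standpipe).
Pressure head at PZ-8: ψ = P/(ρg) = 458.8×1000 / (1000 × 9.81) = 46.77 m.
Total head at PZ-8: h = z + ψ = 425.48 + 46.77 = 472.25 m.
Δh = h(PZ-2) − h(PZ-8) = 468.62 − 472.25 = -3.63 m.
Vertical separation Δz = 441.08 − 425.48 = 15.60 m.
|i_v| = |Δh| / Δz = 3.63 / 15.60 = 0.233.
Head is higher in the deep piezometer, so vertical flow is upward (discharge condition).

|i_v| ≈ 0.233; vertical flow is upward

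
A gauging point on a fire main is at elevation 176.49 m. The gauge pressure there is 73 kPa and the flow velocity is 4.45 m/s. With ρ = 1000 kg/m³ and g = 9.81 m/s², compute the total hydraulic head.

h ≈ 184.94 m

Pressure head ψ = P/(ρg) = 73×1000 / (1000 × 9.81) = 7.44 m.
Velocity head = v²/(2g) = 4.45² / (2 × 9.81) = 1.009 m.
h = z + ψ + v²/(2g) = 176.49 + 7.44 + 1.009 = 184.94 m.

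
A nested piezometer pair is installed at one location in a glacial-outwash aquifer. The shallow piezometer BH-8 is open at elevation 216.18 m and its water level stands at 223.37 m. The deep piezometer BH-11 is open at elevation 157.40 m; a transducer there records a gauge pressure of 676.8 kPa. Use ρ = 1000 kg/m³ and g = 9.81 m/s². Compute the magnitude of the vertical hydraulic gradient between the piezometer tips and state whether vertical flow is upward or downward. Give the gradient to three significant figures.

|i_v| ≈ 0.0514; vertical flow is upward

Total head at BH-8: h = 223.37 m (water level in the standpipe).
Pressure head at BH-11: ψ = P/(ρg) = 676.8×1000 / (1000 × 9.81) = 68.99 m.
Total head at BH-11: h = z + ψ = 157.40 + 68.99 = 226.39 m.
Δh = h(BH-8) − h(BH-11) = 223.37 − 226.39 = -3.02 m.
Vertical separation Δz = 216.18 − 157.40 = 58.78 m.
|i_v| = |Δh| / Δz = 3.02 / 58.78 = 0.0514.
Head is higher in the deep piezometer, so vertical flow is upward (discharge condition).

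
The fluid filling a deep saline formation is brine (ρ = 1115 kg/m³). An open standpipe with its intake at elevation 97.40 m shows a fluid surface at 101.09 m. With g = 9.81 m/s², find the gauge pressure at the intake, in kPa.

P ≈ 40.4 kPa

Pressure head ψ = h − z = 101.09 − 97.40 = 3.69 m.
P = ρgψ = 1115 × 9.81 × 3.69 = 40362 Pa ≈ 40.4 kPa.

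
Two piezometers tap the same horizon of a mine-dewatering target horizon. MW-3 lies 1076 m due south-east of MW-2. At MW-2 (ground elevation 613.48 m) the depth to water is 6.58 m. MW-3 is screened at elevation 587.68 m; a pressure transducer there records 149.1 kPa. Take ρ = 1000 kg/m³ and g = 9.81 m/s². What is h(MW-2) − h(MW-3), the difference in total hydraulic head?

Total head at MW-2: h = 613.48 − 6.58 = 606.90 m.
Pressure head at MW-3: ψ = P/(ρg) = 149.1×1000 / (1000 × 9.81) = 15.20 m.
Total head at MW-3: h = z + ψ = 587.68 + 15.20 = 602.88 m.
Head difference: h(MW-2) − h(MW-3) = 606.90 − 602.88 = 4.02 m.

Δh ≈ 4.02 m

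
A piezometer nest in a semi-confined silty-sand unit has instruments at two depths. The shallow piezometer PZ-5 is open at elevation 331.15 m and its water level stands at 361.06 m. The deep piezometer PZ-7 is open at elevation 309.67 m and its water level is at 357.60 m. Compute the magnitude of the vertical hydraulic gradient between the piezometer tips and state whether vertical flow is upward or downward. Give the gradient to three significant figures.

Total head at PZ-5: h = 361.06 m (water level in the standpipe).
Total head at PZ-7: h = 357.60 m.
Δh = h(PZ-5) − h(PZ-7) = 361.06 − 357.60 = 3.46 m.
Vertical separation Δz = 331.15 − 309.67 = 21.48 m.
|i_v| = |Δh| / Δz = 3.46 / 21.48 = 0.161.
Head is higher in the shallow piezometer, so vertical flow is downward (recharge condition).

|i_v| ≈ 0.161; vertical flow is downward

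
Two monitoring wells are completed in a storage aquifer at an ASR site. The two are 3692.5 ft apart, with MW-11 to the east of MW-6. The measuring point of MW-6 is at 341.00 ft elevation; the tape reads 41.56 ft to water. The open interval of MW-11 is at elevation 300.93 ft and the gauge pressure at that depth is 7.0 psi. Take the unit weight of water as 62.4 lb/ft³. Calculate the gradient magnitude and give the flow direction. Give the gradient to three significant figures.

i ≈ 0.00478; groundwater flows toward the west

Total head at MW-6: h = 341.00 − 41.56 = 299.44 ft.
Pressure head at MW-11: ψ = 144·P/γ = 144 × 7.0 / 62.4 = 16.15 ft.
Total head at MW-11: h = z + ψ = 300.93 + 16.15 = 317.08 ft.
Head difference: h(MW-6) − h(MW-11) = 299.44 − 317.08 = -17.64 ft.
Hydraulic gradient: i = |Δh| / L = 17.64 / 3692.5 = 0.00478.
Flow is from higher to lower head: from MW-11 toward MW-6, i.e. toward the west.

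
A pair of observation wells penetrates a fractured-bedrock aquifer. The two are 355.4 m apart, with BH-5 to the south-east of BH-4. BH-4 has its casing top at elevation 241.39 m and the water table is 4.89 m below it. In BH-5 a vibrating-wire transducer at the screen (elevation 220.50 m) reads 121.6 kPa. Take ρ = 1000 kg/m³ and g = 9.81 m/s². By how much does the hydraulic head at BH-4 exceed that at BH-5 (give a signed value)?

Total head at BH-4: h = 241.39 − 4.89 = 236.50 m.
Pressure head at BH-5: ψ = P/(ρg) = 121.6×1000 / (1000 × 9.81) = 12.40 m.
Total head at BH-5: h = z + ψ = 220.50 + 12.40 = 232.90 m.
Head difference: h(BH-4) − h(BH-5) = 236.50 − 232.90 = 3.60 m.

Δh ≈ 3.60 m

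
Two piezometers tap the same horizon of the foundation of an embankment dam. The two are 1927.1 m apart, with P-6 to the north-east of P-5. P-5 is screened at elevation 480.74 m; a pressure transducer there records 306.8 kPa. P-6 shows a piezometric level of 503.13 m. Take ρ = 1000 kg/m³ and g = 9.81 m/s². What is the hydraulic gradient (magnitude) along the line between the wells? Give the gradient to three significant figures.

Pressure head at P-5: ψ = P/(ρg) = 306.8×1000 / (1000 × 9.81) = 31.27 m.
Total head at P-5: h = z + ψ = 480.74 + 31.27 = 512.01 m.
Total head at P-6: h = 503.13 m (water level in the piezometer is the total head).
Head difference: h(P-5) − h(P-6) = 512.01 − 503.13 = 8.88 m.
Hydraulic gradient: i = |Δh| / L = 8.88 / 1927.1 = 0.00461.

i ≈ 0.00461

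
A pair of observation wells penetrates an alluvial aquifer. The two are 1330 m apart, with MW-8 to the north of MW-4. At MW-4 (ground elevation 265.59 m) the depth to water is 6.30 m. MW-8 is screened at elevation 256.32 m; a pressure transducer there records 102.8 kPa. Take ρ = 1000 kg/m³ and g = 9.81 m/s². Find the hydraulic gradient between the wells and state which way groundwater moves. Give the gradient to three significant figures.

i ≈ 0.00565; groundwater flows toward the south

Total head at MW-4: h = 265.59 − 6.30 = 259.29 m.
Pressure head at MW-8: ψ = P/(ρg) = 102.8×1000 / (1000 × 9.81) = 10.48 m.
Total head at MW-8: h = z + ψ = 256.32 + 10.48 = 266.80 m.
Head difference: h(MW-4) − h(MW-8) = 259.29 − 266.80 = -7.51 m.
Hydraulic gradient: i = |Δh| / L = 7.51 / 1330 = 0.00565.
Flow is from higher to lower head: from MW-8 toward MW-4, i.e. toward the south.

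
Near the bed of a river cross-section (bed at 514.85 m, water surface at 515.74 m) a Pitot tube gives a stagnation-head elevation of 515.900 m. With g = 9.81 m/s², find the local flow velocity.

v ≈ 1.77 m/s

Near the bed, under hydrostatic conditions, the piezometric head (z + ψ) equals the free-surface elevation, 515.74 m.
Velocity head = total − piezometric = 515.900 − 515.74 = 0.160 m.
v = √(2g·h_v) = √(2 × 9.81 × 0.160) = 1.77 m/s.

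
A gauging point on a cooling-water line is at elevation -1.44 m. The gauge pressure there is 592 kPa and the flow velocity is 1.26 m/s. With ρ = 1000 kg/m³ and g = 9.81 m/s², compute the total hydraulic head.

Pressure head ψ = P/(ρg) = 592×1000 / (1000 × 9.81) = 60.35 m.
Velocity head = v²/(2g) = 1.26² / (2 × 9.81) = 0.081 m.
h = z + ψ + v²/(2g) = -1.44 + 60.35 + 0.081 = 58.99 m.

h ≈ 58.99 m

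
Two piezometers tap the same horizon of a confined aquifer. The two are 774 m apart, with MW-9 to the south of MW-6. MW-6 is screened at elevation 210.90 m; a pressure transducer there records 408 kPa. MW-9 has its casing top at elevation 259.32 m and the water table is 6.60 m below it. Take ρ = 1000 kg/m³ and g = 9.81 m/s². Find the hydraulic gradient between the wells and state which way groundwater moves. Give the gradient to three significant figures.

i ≈ 0.000297; groundwater flows toward the north

Pressure head at MW-6: ψ = P/(ρg) = 408×1000 / (1000 × 9.81) = 41.59 m.
Total head at MW-6: h = z + ψ = 210.90 + 41.59 = 252.49 m.
Total head at MW-9: h = 259.32 − 6.60 = 252.72 m.
Head difference: h(MW-6) − h(MW-9) = 252.49 − 252.72 = -0.23 m.
Hydraulic gradient: i = |Δh| / L = 0.23 / 774 = 0.000297.
Flow is from higher to lower head: from MW-9 toward MW-6, i.e. toward the north.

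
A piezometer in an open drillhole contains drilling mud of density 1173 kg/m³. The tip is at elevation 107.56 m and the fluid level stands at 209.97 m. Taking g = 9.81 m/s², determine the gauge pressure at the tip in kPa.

P ≈ 1180 kPa

Pressure head ψ = h − z = 209.97 − 107.56 = 102.41 m.
P = ρgψ = 1173 × 9.81 × 102.41 = 1178445 Pa ≈ 1180 kPa.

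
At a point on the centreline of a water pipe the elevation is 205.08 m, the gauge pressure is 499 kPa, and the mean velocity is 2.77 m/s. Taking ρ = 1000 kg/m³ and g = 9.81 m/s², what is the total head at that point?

h ≈ 256.34 m

Pressure head ψ = P/(ρg) = 499×1000 / (1000 × 9.81) = 50.87 m.
Velocity head = v²/(2g) = 2.77² / (2 × 9.81) = 0.391 m.
h = z + ψ + v²/(2g) = 205.08 + 50.87 + 0.391 = 256.34 m.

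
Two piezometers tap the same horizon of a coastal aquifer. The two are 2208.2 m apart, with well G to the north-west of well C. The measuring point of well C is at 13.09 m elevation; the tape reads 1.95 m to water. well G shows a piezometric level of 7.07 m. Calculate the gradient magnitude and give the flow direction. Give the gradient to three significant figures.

i ≈ 0.00184; groundwater flows toward the north-west

Total head at well C: h = 13.09 − 1.95 = 11.14 m.
Total head at well G: h = 7.07 m (water level in the piezometer is the total head).
Head difference: h(well C) − h(well G) = 11.14 − 7.07 = 4.07 m.
Hydraulic gradient: i = |Δh| / L = 4.07 / 2208.2 = 0.00184.
Flow is from higher to lower head: from well C toward well G, i.e. toward the north-west.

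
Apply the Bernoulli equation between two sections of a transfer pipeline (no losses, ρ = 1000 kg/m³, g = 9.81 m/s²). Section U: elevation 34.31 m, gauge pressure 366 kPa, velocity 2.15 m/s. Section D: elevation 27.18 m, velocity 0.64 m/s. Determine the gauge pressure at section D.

Pressure head at U: ψ₁ = P₁/(ρg) = 366×1000 / (1000 × 9.81) = 37.31 m.
Velocity heads: v₁²/2g = 2.15²/19.62 = 0.236 m; v₂²/2g = 0.64²/19.62 = 0.021 m.
Total head H = z₁ + ψ₁ + v₁²/2g = 34.31 + 37.31 + 0.236 = 71.86 m.
ψ₂ = H − z₂ − v₂²/2g = 71.86 − 27.18 − 0.021 = 44.66 m.
P₂ = ρgψ₂ = 1000 × 9.81 × 44.66 ≈ 438 kPa.

P₂ ≈ 438 kPa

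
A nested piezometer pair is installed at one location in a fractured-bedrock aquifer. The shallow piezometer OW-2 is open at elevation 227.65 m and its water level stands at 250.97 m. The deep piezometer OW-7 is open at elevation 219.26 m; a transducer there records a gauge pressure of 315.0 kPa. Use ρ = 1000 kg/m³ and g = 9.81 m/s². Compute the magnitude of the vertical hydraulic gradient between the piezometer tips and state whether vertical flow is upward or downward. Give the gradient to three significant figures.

|i_v| ≈ 0.0477; vertical flow is upward

Total head at OW-2: h = 250.97 m (water level in the standpipe).
Pressure head at OW-7: ψ = P/(ρg) = 315.0×1000 / (1000 × 9.81) = 32.11 m.
Total head at OW-7: h = z + ψ = 219.26 + 32.11 = 251.37 m.
Δh = h(OW-2) − h(OW-7) = 250.97 − 251.37 = -0.40 m.
Vertical separation Δz = 227.65 − 219.26 = 8.39 m.
|i_v| = |Δh| / Δz = 0.40 / 8.39 = 0.0477.
Head is higher in the deep piezometer, so vertical flow is upward (discharge condition).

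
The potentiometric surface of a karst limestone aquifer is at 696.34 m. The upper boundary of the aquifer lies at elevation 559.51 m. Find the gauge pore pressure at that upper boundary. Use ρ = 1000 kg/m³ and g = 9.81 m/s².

P ≈ 1340 kPa

Pressure head at the aquifer top: ψ = h − z = 696.34 − 559.51 = 136.83 m.
P = ρgψ = 1000 × 9.81 × 136.83 = 1342302 Pa ≈ 1340 kPa.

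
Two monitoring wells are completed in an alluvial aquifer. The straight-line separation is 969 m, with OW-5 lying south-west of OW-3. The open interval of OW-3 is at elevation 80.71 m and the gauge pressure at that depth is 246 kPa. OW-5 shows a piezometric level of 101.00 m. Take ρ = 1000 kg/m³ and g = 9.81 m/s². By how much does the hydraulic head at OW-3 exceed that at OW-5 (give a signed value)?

Pressure head at OW-3: ψ = P/(ρg) = 246×1000 / (1000 × 9.81) = 25.08 m.
Total head at OW-3: h = z + ψ = 80.71 + 25.08 = 105.79 m.
Total head at OW-5: h = 101.00 m (water level in the piezometer is the total head).
Head difference: h(OW-3) − h(OW-5) = 105.79 − 101.00 = 4.79 m.

Δh ≈ 4.79 m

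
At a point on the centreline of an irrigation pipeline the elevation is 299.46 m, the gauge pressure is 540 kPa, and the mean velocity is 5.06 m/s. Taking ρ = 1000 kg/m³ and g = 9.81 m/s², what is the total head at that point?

Pressure head ψ = P/(ρg) = 540×1000 / (1000 × 9.81) = 55.05 m.
Velocity head = v²/(2g) = 5.06² / (2 × 9.81) = 1.305 m.
h = z + ψ + v²/(2g) = 299.46 + 55.05 + 1.305 = 355.81 m.

h ≈ 355.81 m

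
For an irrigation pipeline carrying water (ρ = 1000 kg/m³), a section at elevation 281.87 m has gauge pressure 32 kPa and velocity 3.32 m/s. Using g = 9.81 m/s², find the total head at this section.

Pressure head ψ = P/(ρg) = 32×1000 / (1000 × 9.81) = 3.26 m.
Velocity head = v²/(2g) = 3.32² / (2 × 9.81) = 0.562 m.
h = z + ψ + v²/(2g) = 281.87 + 3.26 + 0.562 = 285.69 m.

h ≈ 285.69 m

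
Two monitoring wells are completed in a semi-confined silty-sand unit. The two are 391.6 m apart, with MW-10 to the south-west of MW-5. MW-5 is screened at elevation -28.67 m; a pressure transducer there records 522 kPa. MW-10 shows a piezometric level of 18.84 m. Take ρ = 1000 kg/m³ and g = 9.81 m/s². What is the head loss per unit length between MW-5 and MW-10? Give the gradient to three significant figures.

i ≈ 0.0146 m/m

Pressure head at MW-5: ψ = P/(ρg) = 522×1000 / (1000 × 9.81) = 53.21 m.
Total head at MW-5: h = z + ψ = -28.67 + 53.21 = 24.54 m.
Total head at MW-10: h = 18.84 m (water level in the piezometer is the total head).
Head difference: h(MW-5) − h(MW-10) = 24.54 − 18.84 = 5.70 m.
Hydraulic gradient: i = |Δh| / L = 5.70 / 391.6 = 0.0146.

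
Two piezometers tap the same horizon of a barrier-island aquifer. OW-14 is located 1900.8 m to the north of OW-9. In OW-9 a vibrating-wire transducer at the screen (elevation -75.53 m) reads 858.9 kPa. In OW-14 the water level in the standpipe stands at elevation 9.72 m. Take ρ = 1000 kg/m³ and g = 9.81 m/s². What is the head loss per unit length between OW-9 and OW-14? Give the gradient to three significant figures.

Pressure head at OW-9: ψ = P/(ρg) = 858.9×1000 / (1000 × 9.81) = 87.55 m.
Total head at OW-9: h = z + ψ = -75.53 + 87.55 = 12.02 m.
Total head at OW-14: h = 9.72 m (water level in the piezometer is the total head).
Head difference: h(OW-9) − h(OW-14) = 12.02 − 9.72 = 2.30 m.
Hydraulic gradient: i = |Δh| / L = 2.30 / 1900.8 = 0.00121.

i ≈ 0.00121 m/m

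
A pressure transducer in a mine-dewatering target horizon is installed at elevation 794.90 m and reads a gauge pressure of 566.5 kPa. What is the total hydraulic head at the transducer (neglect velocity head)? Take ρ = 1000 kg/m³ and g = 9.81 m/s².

h ≈ 852.65 m

ψ = P/(ρg) = 566.5×1000 / (1000 × 9.81) = 57.75 m.
h = z + ψ = 794.90 + 57.75 = 852.65 m.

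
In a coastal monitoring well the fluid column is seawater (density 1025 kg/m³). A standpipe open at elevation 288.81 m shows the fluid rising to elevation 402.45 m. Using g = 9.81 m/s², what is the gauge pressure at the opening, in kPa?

P ≈ 1140 kPa

Pressure head ψ = h − z = 402.45 − 288.81 = 113.64 m.
P = ρgψ = 1025 × 9.81 × 113.64 = 1142679 Pa ≈ 1140 kPa.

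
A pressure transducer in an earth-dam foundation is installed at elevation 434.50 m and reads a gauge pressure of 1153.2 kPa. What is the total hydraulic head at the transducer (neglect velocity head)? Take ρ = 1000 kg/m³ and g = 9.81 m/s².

ψ = P/(ρg) = 1153.2×1000 / (1000 × 9.81) = 117.55 m.
h = z + ψ = 434.50 + 117.55 = 552.05 m.

h ≈ 552.05 m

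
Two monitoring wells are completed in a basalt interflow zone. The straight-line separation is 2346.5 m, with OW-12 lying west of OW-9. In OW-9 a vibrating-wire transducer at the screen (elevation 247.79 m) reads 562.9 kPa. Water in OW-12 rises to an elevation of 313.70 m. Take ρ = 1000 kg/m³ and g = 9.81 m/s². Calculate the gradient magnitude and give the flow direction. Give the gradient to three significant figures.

i ≈ 0.00364; groundwater flows toward the east

Pressure head at OW-9: ψ = P/(ρg) = 562.9×1000 / (1000 × 9.81) = 57.38 m.
Total head at OW-9: h = z + ψ = 247.79 + 57.38 = 305.17 m.
Total head at OW-12: h = 313.70 m (water level in the piezometer is the total head).
Head difference: h(OW-9) − h(OW-12) = 305.17 − 313.70 = -8.53 m.
Hydraulic gradient: i = |Δh| / L = 8.53 / 2346.5 = 0.00364.
Flow is from higher to lower head: from OW-12 toward OW-9, i.e. toward the east.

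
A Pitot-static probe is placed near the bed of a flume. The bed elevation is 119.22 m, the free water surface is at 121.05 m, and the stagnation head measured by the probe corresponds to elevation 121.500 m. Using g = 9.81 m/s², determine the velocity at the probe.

v ≈ 2.97 m/s

Near the bed, under hydrostatic conditions, the piezometric head (z + ψ) equals the free-surface elevation, 121.05 m.
Velocity head = total − piezometric = 121.500 − 121.05 = 0.450 m.
v = √(2g·h_v) = √(2 × 9.81 × 0.450) = 2.97 m/s.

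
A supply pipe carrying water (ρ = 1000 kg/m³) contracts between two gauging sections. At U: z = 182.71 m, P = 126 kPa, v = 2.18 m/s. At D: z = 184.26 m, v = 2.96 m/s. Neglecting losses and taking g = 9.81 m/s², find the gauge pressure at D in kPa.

Pressure head at U: ψ₁ = P₁/(ρg) = 126×1000 / (1000 × 9.81) = 12.84 m.
Velocity heads: v₁²/2g = 2.18²/19.62 = 0.242 m; v₂²/2g = 2.96²/19.62 = 0.447 m.
Total head H = z₁ + ψ₁ + v₁²/2g = 182.71 + 12.84 + 0.242 = 195.79 m.
ψ₂ = H − z₂ − v₂²/2g = 195.79 − 184.26 − 0.447 = 11.08 m.
P₂ = ρgψ₂ = 1000 × 9.81 × 11.08 ≈ 109 kPa.

P₂ ≈ 109 kPa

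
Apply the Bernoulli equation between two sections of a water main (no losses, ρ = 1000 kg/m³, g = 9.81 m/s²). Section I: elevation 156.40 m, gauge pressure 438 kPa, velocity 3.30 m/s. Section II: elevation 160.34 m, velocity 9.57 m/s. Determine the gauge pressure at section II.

Pressure head at I: ψ₁ = P₁/(ρg) = 438×1000 / (1000 × 9.81) = 44.65 m.
Velocity heads: v₁²/2g = 3.30²/19.62 = 0.555 m; v₂²/2g = 9.57²/19.62 = 4.668 m.
Total head H = z₁ + ψ₁ + v₁²/2g = 156.40 + 44.65 + 0.555 = 201.61 m.
ψ₂ = H − z₂ − v₂²/2g = 201.61 − 160.34 − 4.668 = 36.60 m.
P₂ = ρgψ₂ = 1000 × 9.81 × 36.60 ≈ 359 kPa.

P₂ ≈ 359 kPa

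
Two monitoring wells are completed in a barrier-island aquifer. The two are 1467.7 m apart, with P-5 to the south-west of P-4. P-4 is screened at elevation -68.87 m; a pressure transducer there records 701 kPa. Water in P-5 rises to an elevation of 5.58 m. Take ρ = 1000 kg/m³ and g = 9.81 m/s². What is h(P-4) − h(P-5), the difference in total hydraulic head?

Pressure head at P-4: ψ = P/(ρg) = 701×1000 / (1000 × 9.81) = 71.46 m.
Total head at P-4: h = z + ψ = -68.87 + 71.46 = 2.59 m.
Total head at P-5: h = 5.58 m (water level in the piezometer is the total head).
Head difference: h(P-4) − h(P-5) = 2.59 − 5.58 = -2.99 m.

Δh ≈ -2.99 m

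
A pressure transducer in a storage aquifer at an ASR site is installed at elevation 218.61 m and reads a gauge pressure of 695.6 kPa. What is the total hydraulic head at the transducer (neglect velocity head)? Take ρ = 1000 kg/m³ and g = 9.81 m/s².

ψ = P/(ρg) = 695.6×1000 / (1000 × 9.81) = 70.91 m.
h = z + ψ = 218.61 + 70.91 = 289.52 m.

h ≈ 289.52 m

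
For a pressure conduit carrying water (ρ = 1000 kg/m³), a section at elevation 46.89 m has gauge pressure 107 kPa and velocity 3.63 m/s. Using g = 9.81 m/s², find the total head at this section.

h ≈ 58.47 m

Pressure head ψ = P/(ρg) = 107×1000 / (1000 × 9.81) = 10.91 m.
Velocity head = v²/(2g) = 3.63² / (2 × 9.81) = 0.672 m.
h = z + ψ + v²/(2g) = 46.89 + 10.91 + 0.672 = 58.47 m.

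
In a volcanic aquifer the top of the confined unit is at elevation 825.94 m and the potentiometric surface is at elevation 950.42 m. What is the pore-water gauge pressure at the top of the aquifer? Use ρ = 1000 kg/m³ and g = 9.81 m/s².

P ≈ 1220 kPa

Pressure head at the aquifer top: ψ = h − z = 950.42 − 825.94 = 124.48 m.
P = ρgψ = 1000 × 9.81 × 124.48 = 1221149 Pa ≈ 1220 kPa.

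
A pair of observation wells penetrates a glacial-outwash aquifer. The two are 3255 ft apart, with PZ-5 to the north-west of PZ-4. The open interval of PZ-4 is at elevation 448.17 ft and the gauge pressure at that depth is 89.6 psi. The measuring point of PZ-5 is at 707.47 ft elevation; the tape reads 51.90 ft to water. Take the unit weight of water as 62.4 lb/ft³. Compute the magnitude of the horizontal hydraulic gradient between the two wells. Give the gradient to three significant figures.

i ≈ 0.000194

Pressure head at PZ-4: ψ = 144·P/γ = 144 × 89.6 / 62.4 = 206.77 ft.
Total head at PZ-4: h = z + ψ = 448.17 + 206.77 = 654.94 ft.
Total head at PZ-5: h = 707.47 − 51.90 = 655.57 ft.
Head difference: h(PZ-4) − h(PZ-5) = 654.94 − 655.57 = -0.63 ft.
Hydraulic gradient: i = |Δh| / L = 0.63 / 3255 = 0.000194.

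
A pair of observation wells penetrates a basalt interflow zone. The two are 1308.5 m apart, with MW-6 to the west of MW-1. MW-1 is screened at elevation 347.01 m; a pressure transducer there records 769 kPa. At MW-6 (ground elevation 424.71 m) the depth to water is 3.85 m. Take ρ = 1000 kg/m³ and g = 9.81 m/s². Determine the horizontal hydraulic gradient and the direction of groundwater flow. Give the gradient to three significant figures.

Pressure head at MW-1: ψ = P/(ρg) = 769×1000 / (1000 × 9.81) = 78.39 m.
Total head at MW-1: h = z + ψ = 347.01 + 78.39 = 425.40 m.
Total head at MW-6: h = 424.71 − 3.85 = 420.86 m.
Head difference: h(MW-1) − h(MW-6) = 425.40 − 420.86 = 4.54 m.
Hydraulic gradient: i = |Δh| / L = 4.54 / 1308.5 = 0.00347.
Flow is from higher to lower head: from MW-1 toward MW-6, i.e. toward the west.

i ≈ 0.00347; groundwater flows toward the west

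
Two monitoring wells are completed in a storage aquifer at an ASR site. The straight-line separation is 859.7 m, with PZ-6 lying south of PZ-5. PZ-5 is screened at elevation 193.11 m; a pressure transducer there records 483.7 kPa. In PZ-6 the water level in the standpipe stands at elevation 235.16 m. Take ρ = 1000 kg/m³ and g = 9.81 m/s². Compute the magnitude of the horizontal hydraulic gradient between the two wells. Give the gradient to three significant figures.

i ≈ 0.00844

Pressure head at PZ-5: ψ = P/(ρg) = 483.7×1000 / (1000 × 9.81) = 49.31 m.
Total head at PZ-5: h = z + ψ = 193.11 + 49.31 = 242.42 m.
Total head at PZ-6: h = 235.16 m (water level in the piezometer is the total head).
Head difference: h(PZ-5) − h(PZ-6) = 242.42 − 235.16 = 7.26 m.
Hydraulic gradient: i = |Δh| / L = 7.26 / 859.7 = 0.00844.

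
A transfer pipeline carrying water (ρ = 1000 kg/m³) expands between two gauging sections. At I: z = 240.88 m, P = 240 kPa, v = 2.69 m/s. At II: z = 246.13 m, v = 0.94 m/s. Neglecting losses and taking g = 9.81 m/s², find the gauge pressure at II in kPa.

Pressure head at I: ψ₁ = P₁/(ρg) = 240×1000 / (1000 × 9.81) = 24.46 m.
Velocity heads: v₁²/2g = 2.69²/19.62 = 0.369 m; v₂²/2g = 0.94²/19.62 = 0.045 m.
Total head H = z₁ + ψ₁ + v₁²/2g = 240.88 + 24.46 + 0.369 = 265.71 m.
ψ₂ = H − z₂ − v₂²/2g = 265.71 − 246.13 − 0.045 = 19.53 m.
P₂ = ρgψ₂ = 1000 × 9.81 × 19.53 ≈ 192 kPa.

P₂ ≈ 192 kPa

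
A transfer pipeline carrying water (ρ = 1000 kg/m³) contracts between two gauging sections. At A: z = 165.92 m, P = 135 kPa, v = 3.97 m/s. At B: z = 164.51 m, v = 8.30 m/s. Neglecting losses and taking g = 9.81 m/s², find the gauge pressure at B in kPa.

P₂ ≈ 122 kPa

Pressure head at A: ψ₁ = P₁/(ρg) = 135×1000 / (1000 × 9.81) = 13.76 m.
Velocity heads: v₁²/2g = 3.97²/19.62 = 0.803 m; v₂²/2g = 8.30²/19.62 = 3.511 m.
Total head H = z₁ + ψ₁ + v₁²/2g = 165.92 + 13.76 + 0.803 = 180.48 m.
ψ₂ = H − z₂ − v₂²/2g = 180.48 − 164.51 − 3.511 = 12.46 m.
P₂ = ρgψ₂ = 1000 × 9.81 × 12.46 ≈ 122 kPa.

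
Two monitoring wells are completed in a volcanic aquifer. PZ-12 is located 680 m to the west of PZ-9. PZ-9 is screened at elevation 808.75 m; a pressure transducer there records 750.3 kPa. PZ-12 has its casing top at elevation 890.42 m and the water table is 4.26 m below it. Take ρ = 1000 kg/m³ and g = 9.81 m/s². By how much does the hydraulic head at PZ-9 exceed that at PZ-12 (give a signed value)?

Δh ≈ -0.93 m

Pressure head at PZ-9: ψ = P/(ρg) = 750.3×1000 / (1000 × 9.81) = 76.48 m.
Total head at PZ-9: h = z + ψ = 808.75 + 76.48 = 885.23 m.
Total head at PZ-12: h = 890.42 − 4.26 = 886.16 m.
Head difference: h(PZ-9) − h(PZ-12) = 885.23 − 886.16 = -0.93 m.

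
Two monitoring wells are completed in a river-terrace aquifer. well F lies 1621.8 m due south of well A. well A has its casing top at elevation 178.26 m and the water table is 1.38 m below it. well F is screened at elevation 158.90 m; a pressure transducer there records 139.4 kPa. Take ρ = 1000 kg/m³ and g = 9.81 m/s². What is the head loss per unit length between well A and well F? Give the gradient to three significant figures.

i ≈ 0.00232 m/m

Total head at well A: h = 178.26 − 1.38 = 176.88 m.
Pressure head at well F: ψ = P/(ρg) = 139.4×1000 / (1000 × 9.81) = 14.21 m.
Total head at well F: h = z + ψ = 158.90 + 14.21 = 173.11 m.
Head difference: h(well A) − h(well F) = 176.88 − 173.11 = 3.77 m.
Hydraulic gradient: i = |Δh| / L = 3.77 / 1621.8 = 0.00232.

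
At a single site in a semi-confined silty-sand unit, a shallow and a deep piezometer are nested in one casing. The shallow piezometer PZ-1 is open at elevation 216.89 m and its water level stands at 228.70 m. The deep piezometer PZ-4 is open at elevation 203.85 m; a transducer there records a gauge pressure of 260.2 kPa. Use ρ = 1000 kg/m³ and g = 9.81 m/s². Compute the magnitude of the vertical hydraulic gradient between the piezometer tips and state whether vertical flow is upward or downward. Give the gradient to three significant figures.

|i_v| ≈ 0.128; vertical flow is upward

Total head at PZ-1: h = 228.70 m (water level in the standpipe).
Pressure head at PZ-4: ψ = P/(ρg) = 260.2×1000 / (1000 × 9.81) = 26.52 m.
Total head at PZ-4: h = z + ψ = 203.85 + 26.52 = 230.37 m.
Δh = h(PZ-1) − h(PZ-4) = 228.70 − 230.37 = -1.67 m.
Vertical separation Δz = 216.89 − 203.85 = 13.04 m.
|i_v| = |Δh| / Δz = 1.67 / 13.04 = 0.128.
Head is higher in the deep piezometer, so vertical flow is upward (discharge condition).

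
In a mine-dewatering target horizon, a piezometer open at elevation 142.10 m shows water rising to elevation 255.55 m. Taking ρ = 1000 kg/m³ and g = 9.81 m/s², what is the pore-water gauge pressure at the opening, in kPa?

P ≈ 1110 kPa

Pressure head ψ = h − z = 255.55 − 142.10 = 113.45 m.
P = ρgψ = 1000 × 9.81 × 113.45 = 1112944 Pa ≈ 1110 kPa.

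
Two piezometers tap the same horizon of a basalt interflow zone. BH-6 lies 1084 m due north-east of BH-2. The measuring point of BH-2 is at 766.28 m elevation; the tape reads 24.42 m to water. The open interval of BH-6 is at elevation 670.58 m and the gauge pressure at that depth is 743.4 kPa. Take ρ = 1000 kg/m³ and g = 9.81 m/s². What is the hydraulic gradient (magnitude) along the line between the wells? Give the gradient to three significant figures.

Total head at BH-2: h = 766.28 − 24.42 = 741.86 m.
Pressure head at BH-6: ψ = P/(ρg) = 743.4×1000 / (1000 × 9.81) = 75.78 m.
Total head at BH-6: h = z + ψ = 670.58 + 75.78 = 746.36 m.
Head difference: h(BH-2) − h(BH-6) = 741.86 − 746.36 = -4.50 m.
Hydraulic gradient: i = |Δh| / L = 4.50 / 1084 = 0.00415.

i ≈ 0.00415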